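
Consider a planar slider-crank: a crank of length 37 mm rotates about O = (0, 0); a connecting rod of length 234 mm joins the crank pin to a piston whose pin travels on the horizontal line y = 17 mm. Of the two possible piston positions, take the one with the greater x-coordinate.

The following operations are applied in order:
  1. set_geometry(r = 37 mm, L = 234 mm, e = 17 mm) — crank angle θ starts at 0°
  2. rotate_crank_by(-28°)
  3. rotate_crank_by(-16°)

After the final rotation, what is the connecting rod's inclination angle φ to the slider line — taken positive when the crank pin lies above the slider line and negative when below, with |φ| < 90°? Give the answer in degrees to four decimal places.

set_geometry: r = 37 mm, L = 234 mm, e = 17 mm; θ ← 0°
rotate_crank_by(-28°): θ ← 0° -28° = -28°
rotate_crank_by(-16°): θ ← -28° -16° = -44°
crank pin P = (r cos θ, r sin θ) = (26.615573, -25.702360)
h = r sin θ − e = -25.702360 − 17 = -42.702360
sin φ = h / L = -42.702360 / 234 = -0.18248872
φ = arcsin(-0.18248872) = -10.514754°

-10.5148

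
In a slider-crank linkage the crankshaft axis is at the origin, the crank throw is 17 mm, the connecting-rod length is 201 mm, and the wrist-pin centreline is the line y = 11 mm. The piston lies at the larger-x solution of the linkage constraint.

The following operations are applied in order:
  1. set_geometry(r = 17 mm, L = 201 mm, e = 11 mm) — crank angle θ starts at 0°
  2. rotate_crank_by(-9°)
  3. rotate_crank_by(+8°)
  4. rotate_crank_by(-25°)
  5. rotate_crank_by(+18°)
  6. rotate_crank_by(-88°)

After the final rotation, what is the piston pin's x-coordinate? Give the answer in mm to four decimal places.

197.2763

set_geometry: r = 17 mm, L = 201 mm, e = 11 mm; θ ← 0°
rotate_crank_by(-9°): θ ← 0° -9° = -9°
rotate_crank_by(+8°): θ ← -9° +8° = -1°
rotate_crank_by(-25°): θ ← -1° -25° = -26°
rotate_crank_by(+18°): θ ← -26° +18° = -8°
rotate_crank_by(-88°): θ ← -8° -88° = -96°
crank pin P = (r cos θ, r sin θ) = (-1.776984, -16.906872)
h = r sin θ − e = -16.906872 − 11 = -27.906872
x = r cos θ + √(L² − h²) = -1.776984 + √(40401.0 − 778.7935) = -1.776984 + 199.053275 = 197.276292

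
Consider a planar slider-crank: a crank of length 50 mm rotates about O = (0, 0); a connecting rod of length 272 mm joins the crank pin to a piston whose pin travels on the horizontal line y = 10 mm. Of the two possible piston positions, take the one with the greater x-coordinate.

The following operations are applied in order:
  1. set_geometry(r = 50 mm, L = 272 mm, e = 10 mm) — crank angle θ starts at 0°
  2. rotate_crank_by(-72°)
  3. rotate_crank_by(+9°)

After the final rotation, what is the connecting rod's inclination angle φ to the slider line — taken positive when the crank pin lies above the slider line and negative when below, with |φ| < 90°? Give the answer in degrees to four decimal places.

set_geometry: r = 50 mm, L = 272 mm, e = 10 mm; θ ← 0°
rotate_crank_by(-72°): θ ← 0° -72° = -72°
rotate_crank_by(+9°): θ ← -72° +9° = -63°
crank pin P = (r cos θ, r sin θ) = (22.699525, -44.550326)
h = r sin θ − e = -44.550326 − 10 = -54.550326
sin φ = h / L = -54.550326 / 272 = -0.20055267
φ = arcsin(-0.20055267) = -11.569280°

-11.5693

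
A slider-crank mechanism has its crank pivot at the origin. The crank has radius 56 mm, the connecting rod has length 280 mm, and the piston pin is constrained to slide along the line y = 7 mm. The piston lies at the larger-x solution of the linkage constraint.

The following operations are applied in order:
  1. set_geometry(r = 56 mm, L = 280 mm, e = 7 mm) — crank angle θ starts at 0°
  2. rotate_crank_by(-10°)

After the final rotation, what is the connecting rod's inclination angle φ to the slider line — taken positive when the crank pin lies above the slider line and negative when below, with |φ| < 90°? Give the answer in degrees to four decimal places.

set_geometry: r = 56 mm, L = 280 mm, e = 7 mm; θ ← 0°
rotate_crank_by(-10°): θ ← 0° -10° = -10°
crank pin P = (r cos θ, r sin θ) = (55.149234, -9.724298)
h = r sin θ − e = -9.724298 − 7 = -16.724298
sin φ = h / L = -16.724298 / 280 = -0.05972964
φ = arcsin(-0.05972964) = -3.424294°

-3.4243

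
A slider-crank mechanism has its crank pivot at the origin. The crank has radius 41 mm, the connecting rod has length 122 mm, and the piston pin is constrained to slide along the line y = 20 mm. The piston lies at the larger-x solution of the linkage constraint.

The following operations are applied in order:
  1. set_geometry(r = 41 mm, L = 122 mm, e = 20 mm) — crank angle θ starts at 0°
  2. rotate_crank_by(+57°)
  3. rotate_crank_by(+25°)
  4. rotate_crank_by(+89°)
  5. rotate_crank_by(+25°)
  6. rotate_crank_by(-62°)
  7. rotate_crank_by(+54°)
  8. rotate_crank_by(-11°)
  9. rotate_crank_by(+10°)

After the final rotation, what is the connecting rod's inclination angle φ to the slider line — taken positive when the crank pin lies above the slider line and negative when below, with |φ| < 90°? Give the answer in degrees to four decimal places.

set_geometry: r = 41 mm, L = 122 mm, e = 20 mm; θ ← 0°
rotate_crank_by(+57°): θ ← 0° +57° = 57°
rotate_crank_by(+25°): θ ← 57° +25° = 82°
rotate_crank_by(+89°): θ ← 82° +89° = 171°
rotate_crank_by(+25°): θ ← 171° +25° = 196°
rotate_crank_by(-62°): θ ← 196° -62° = 134°
rotate_crank_by(+54°): θ ← 134° +54° = 188°
rotate_crank_by(-11°): θ ← 188° -11° = 177°
rotate_crank_by(+10°): θ ← 177° +10° = 187°
crank pin P = (r cos θ, r sin θ) = (-40.694392, -4.996643)
h = r sin θ − e = -4.996643 − 20 = -24.996643
sin φ = h / L = -24.996643 / 122 = -0.20489052
φ = arcsin(-0.20489052) = -11.823090°

-11.8231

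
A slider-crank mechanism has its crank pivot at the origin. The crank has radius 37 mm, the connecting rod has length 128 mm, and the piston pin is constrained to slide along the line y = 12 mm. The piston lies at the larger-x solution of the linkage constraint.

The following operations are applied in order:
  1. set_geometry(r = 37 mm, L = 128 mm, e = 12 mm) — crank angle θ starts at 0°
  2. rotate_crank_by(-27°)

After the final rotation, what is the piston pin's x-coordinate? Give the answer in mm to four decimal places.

157.6857

set_geometry: r = 37 mm, L = 128 mm, e = 12 mm; θ ← 0°
rotate_crank_by(-27°): θ ← 0° -27° = -27°
crank pin P = (r cos θ, r sin θ) = (32.967241, -16.797648)
h = r sin θ − e = -16.797648 − 12 = -28.797648
x = r cos θ + √(L² − h²) = 32.967241 + √(16384.0 − 829.3046) = 32.967241 + 124.718465 = 157.685706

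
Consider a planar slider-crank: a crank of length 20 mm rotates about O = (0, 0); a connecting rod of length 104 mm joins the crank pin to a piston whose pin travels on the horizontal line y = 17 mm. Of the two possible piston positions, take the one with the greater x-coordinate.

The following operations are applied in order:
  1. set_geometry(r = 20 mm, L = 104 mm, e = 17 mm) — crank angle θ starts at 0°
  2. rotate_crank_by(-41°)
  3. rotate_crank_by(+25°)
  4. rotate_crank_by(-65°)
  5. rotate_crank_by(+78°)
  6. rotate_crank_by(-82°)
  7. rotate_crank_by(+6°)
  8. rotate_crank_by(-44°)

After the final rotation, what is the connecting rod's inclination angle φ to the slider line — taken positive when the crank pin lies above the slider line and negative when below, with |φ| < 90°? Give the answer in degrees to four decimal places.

-18.9501

set_geometry: r = 20 mm, L = 104 mm, e = 17 mm; θ ← 0°
rotate_crank_by(-41°): θ ← 0° -41° = -41°
rotate_crank_by(+25°): θ ← -41° +25° = -16°
rotate_crank_by(-65°): θ ← -16° -65° = -81°
rotate_crank_by(+78°): θ ← -81° +78° = -3°
rotate_crank_by(-82°): θ ← -3° -82° = -85°
rotate_crank_by(+6°): θ ← -85° +6° = -79°
rotate_crank_by(-44°): θ ← -79° -44° = -123°
crank pin P = (r cos θ, r sin θ) = (-10.892781, -16.773411)
h = r sin θ − e = -16.773411 − 17 = -33.773411
sin φ = h / L = -33.773411 / 104 = -0.32474434
φ = arcsin(-0.32474434) = -18.950087°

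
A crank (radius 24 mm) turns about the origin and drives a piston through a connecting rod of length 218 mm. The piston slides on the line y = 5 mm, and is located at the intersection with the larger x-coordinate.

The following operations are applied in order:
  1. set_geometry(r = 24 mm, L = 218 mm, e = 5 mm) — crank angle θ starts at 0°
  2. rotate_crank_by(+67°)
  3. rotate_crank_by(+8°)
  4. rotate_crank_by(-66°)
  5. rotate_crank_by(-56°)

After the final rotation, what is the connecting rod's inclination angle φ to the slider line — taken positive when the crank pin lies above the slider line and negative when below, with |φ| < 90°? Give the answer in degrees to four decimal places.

set_geometry: r = 24 mm, L = 218 mm, e = 5 mm; θ ← 0°
rotate_crank_by(+67°): θ ← 0° +67° = 67°
rotate_crank_by(+8°): θ ← 67° +8° = 75°
rotate_crank_by(-66°): θ ← 75° -66° = 9°
rotate_crank_by(-56°): θ ← 9° -56° = -47°
crank pin P = (r cos θ, r sin θ) = (16.367961, -17.552489)
h = r sin θ − e = -17.552489 − 5 = -22.552489
sin φ = h / L = -22.552489 / 218 = -0.10345178
φ = arcsin(-0.10345178) = -5.937975°

-5.9380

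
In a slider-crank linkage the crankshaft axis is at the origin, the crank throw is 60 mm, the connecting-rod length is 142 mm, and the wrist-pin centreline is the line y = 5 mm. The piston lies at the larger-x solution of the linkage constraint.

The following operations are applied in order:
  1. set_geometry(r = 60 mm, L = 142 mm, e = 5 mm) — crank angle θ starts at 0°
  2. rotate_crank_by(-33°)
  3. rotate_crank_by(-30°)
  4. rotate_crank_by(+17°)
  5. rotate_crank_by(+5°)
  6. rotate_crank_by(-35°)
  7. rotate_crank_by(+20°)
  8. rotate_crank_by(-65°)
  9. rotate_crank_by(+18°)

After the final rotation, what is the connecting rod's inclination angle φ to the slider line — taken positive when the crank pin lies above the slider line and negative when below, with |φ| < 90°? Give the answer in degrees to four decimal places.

-26.5460

set_geometry: r = 60 mm, L = 142 mm, e = 5 mm; θ ← 0°
rotate_crank_by(-33°): θ ← 0° -33° = -33°
rotate_crank_by(-30°): θ ← -33° -30° = -63°
rotate_crank_by(+17°): θ ← -63° +17° = -46°
rotate_crank_by(+5°): θ ← -46° +5° = -41°
rotate_crank_by(-35°): θ ← -41° -35° = -76°
rotate_crank_by(+20°): θ ← -76° +20° = -56°
rotate_crank_by(-65°): θ ← -56° -65° = -121°
rotate_crank_by(+18°): θ ← -121° +18° = -103°
crank pin P = (r cos θ, r sin θ) = (-13.497063, -58.462204)
h = r sin θ − e = -58.462204 − 5 = -63.462204
sin φ = h / L = -63.462204 / 142 = -0.44691693
φ = arcsin(-0.44691693) = -26.546049°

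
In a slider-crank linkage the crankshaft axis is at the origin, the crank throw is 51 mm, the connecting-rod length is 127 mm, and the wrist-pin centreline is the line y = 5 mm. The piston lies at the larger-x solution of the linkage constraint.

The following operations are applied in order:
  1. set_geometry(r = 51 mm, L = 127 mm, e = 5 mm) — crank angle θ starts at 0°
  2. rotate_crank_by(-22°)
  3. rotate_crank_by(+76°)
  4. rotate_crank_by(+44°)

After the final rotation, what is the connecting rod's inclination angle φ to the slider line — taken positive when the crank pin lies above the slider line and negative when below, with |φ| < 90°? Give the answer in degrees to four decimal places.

20.9956

set_geometry: r = 51 mm, L = 127 mm, e = 5 mm; θ ← 0°
rotate_crank_by(-22°): θ ← 0° -22° = -22°
rotate_crank_by(+76°): θ ← -22° +76° = 54°
rotate_crank_by(+44°): θ ← 54° +44° = 98°
crank pin P = (r cos θ, r sin θ) = (-7.097828, 50.503672)
h = r sin θ − e = 50.503672 − 5 = 45.503672
sin φ = h / L = 45.503672 / 127 = 0.35829663
φ = arcsin(0.35829663) = 20.995623°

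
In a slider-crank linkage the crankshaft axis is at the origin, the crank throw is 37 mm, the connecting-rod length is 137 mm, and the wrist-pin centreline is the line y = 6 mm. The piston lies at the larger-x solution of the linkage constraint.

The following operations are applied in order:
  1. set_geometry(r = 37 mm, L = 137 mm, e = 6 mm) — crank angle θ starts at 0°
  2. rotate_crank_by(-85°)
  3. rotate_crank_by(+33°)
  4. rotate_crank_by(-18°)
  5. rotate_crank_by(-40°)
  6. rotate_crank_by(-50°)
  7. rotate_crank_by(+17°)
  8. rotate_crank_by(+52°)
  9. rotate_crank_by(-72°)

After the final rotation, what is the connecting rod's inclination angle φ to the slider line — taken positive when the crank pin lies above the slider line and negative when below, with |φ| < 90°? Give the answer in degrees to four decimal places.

-7.0513

set_geometry: r = 37 mm, L = 137 mm, e = 6 mm; θ ← 0°
rotate_crank_by(-85°): θ ← 0° -85° = -85°
rotate_crank_by(+33°): θ ← -85° +33° = -52°
rotate_crank_by(-18°): θ ← -52° -18° = -70°
rotate_crank_by(-40°): θ ← -70° -40° = -110°
rotate_crank_by(-50°): θ ← -110° -50° = -160°
rotate_crank_by(+17°): θ ← -160° +17° = -143°
rotate_crank_by(+52°): θ ← -143° +52° = -91°
rotate_crank_by(-72°): θ ← -91° -72° = -163°
crank pin P = (r cos θ, r sin θ) = (-35.383276, -10.817753)
h = r sin θ − e = -10.817753 − 6 = -16.817753
sin φ = h / L = -16.817753 / 137 = -0.12275732
φ = arcsin(-0.12275732) = -7.051262°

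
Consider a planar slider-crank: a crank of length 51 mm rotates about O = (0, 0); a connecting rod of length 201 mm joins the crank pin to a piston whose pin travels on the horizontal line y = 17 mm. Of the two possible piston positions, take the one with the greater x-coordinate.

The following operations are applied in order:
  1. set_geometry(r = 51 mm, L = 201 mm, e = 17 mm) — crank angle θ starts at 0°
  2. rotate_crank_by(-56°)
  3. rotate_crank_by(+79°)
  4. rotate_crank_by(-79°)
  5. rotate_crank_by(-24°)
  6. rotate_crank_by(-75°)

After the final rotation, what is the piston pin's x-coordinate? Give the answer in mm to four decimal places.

151.0462

set_geometry: r = 51 mm, L = 201 mm, e = 17 mm; θ ← 0°
rotate_crank_by(-56°): θ ← 0° -56° = -56°
rotate_crank_by(+79°): θ ← -56° +79° = 23°
rotate_crank_by(-79°): θ ← 23° -79° = -56°
rotate_crank_by(-24°): θ ← -56° -24° = -80°
rotate_crank_by(-75°): θ ← -80° -75° = -155°
crank pin P = (r cos θ, r sin θ) = (-46.221697, -21.553531)
h = r sin θ − e = -21.553531 − 17 = -38.553531
x = r cos θ + √(L² − h²) = -46.221697 + √(40401.0 − 1486.3748) = -46.221697 + 197.267902 = 151.046205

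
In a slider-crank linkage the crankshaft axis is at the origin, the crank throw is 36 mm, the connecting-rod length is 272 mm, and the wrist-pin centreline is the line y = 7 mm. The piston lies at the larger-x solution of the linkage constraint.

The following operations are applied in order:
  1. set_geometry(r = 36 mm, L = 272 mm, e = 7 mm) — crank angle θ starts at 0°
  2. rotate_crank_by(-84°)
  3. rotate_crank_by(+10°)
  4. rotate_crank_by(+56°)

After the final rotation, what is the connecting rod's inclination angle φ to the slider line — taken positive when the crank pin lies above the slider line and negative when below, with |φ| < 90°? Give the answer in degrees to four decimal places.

-3.8207

set_geometry: r = 36 mm, L = 272 mm, e = 7 mm; θ ← 0°
rotate_crank_by(-84°): θ ← 0° -84° = -84°
rotate_crank_by(+10°): θ ← -84° +10° = -74°
rotate_crank_by(+56°): θ ← -74° +56° = -18°
crank pin P = (r cos θ, r sin θ) = (34.238035, -11.124612)
h = r sin θ − e = -11.124612 − 7 = -18.124612
sin φ = h / L = -18.124612 / 272 = -0.06663460
φ = arcsin(-0.06663460) = -3.820712°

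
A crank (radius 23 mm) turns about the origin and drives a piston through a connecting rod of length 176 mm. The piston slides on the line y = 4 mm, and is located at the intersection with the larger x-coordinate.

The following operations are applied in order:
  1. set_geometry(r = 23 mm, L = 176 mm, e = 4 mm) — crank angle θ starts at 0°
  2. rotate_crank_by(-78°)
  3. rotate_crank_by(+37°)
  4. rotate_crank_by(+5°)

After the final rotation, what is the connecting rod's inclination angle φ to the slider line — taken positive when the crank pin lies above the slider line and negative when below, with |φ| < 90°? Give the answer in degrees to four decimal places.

set_geometry: r = 23 mm, L = 176 mm, e = 4 mm; θ ← 0°
rotate_crank_by(-78°): θ ← 0° -78° = -78°
rotate_crank_by(+37°): θ ← -78° +37° = -41°
rotate_crank_by(+5°): θ ← -41° +5° = -36°
crank pin P = (r cos θ, r sin θ) = (18.607391, -13.519061)
h = r sin θ − e = -13.519061 − 4 = -17.519061
sin φ = h / L = -17.519061 / 176 = -0.09954012
φ = arcsin(-0.09954012) = -5.712689°

-5.7127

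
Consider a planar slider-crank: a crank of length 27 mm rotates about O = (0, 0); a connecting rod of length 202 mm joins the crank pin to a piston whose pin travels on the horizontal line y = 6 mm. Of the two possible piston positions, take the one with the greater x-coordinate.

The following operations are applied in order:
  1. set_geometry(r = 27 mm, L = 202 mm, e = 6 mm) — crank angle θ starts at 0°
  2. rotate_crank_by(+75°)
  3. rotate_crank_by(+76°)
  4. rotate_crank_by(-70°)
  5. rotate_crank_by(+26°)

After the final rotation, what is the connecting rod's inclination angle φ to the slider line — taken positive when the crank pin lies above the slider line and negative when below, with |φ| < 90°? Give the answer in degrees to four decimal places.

set_geometry: r = 27 mm, L = 202 mm, e = 6 mm; θ ← 0°
rotate_crank_by(+75°): θ ← 0° +75° = 75°
rotate_crank_by(+76°): θ ← 75° +76° = 151°
rotate_crank_by(-70°): θ ← 151° -70° = 81°
rotate_crank_by(+26°): θ ← 81° +26° = 107°
crank pin P = (r cos θ, r sin θ) = (-7.894036, 25.820228)
h = r sin θ − e = 25.820228 − 6 = 19.820228
sin φ = h / L = 19.820228 / 202 = 0.09811994
φ = arcsin(0.09811994) = 5.630919°

5.6309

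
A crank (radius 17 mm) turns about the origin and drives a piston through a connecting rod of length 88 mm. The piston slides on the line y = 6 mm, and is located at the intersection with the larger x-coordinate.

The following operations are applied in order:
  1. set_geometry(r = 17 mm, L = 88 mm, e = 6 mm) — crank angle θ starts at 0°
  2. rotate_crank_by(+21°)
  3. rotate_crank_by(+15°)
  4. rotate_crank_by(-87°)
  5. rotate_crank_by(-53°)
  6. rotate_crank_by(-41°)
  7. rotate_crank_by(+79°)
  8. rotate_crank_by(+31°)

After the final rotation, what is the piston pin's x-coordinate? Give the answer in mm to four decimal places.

set_geometry: r = 17 mm, L = 88 mm, e = 6 mm; θ ← 0°
rotate_crank_by(+21°): θ ← 0° +21° = 21°
rotate_crank_by(+15°): θ ← 21° +15° = 36°
rotate_crank_by(-87°): θ ← 36° -87° = -51°
rotate_crank_by(-53°): θ ← -51° -53° = -104°
rotate_crank_by(-41°): θ ← -104° -41° = -145°
rotate_crank_by(+79°): θ ← -145° +79° = -66°
rotate_crank_by(+31°): θ ← -66° +31° = -35°
crank pin P = (r cos θ, r sin θ) = (13.925585, -9.750799)
h = r sin θ − e = -9.750799 − 6 = -15.750799
x = r cos θ + √(L² − h²) = 13.925585 + √(7744.0 − 248.0877) = 13.925585 + 86.578937 = 100.504522

100.5045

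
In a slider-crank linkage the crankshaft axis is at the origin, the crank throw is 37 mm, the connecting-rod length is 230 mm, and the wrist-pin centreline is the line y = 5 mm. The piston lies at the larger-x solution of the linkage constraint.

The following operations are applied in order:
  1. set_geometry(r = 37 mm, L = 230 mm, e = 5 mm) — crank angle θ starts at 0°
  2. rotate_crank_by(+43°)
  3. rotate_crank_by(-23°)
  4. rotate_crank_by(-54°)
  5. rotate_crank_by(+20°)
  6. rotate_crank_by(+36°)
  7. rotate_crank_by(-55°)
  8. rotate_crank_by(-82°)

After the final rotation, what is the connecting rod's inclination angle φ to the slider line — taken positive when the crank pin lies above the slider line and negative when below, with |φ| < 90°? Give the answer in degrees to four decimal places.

-9.6446

set_geometry: r = 37 mm, L = 230 mm, e = 5 mm; θ ← 0°
rotate_crank_by(+43°): θ ← 0° +43° = 43°
rotate_crank_by(-23°): θ ← 43° -23° = 20°
rotate_crank_by(-54°): θ ← 20° -54° = -34°
rotate_crank_by(+20°): θ ← -34° +20° = -14°
rotate_crank_by(+36°): θ ← -14° +36° = 22°
rotate_crank_by(-55°): θ ← 22° -55° = -33°
rotate_crank_by(-82°): θ ← -33° -82° = -115°
crank pin P = (r cos θ, r sin θ) = (-15.636876, -33.533388)
h = r sin θ − e = -33.533388 − 5 = -38.533388
sin φ = h / L = -38.533388 / 230 = -0.16753647
φ = arcsin(-0.16753647) = -9.644615°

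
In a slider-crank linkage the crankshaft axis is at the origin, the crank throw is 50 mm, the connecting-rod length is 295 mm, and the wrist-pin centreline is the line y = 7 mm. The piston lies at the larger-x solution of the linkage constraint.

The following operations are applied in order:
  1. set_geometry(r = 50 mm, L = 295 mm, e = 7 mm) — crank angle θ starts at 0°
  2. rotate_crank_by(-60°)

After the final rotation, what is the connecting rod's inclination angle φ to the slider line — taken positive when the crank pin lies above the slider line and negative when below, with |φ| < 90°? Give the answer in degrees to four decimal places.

-9.8176

set_geometry: r = 50 mm, L = 295 mm, e = 7 mm; θ ← 0°
rotate_crank_by(-60°): θ ← 0° -60° = -60°
crank pin P = (r cos θ, r sin θ) = (25.000000, -43.301270)
h = r sin θ − e = -43.301270 − 7 = -50.301270
sin φ = h / L = -50.301270 / 295 = -0.17051278
φ = arcsin(-0.17051278) = -9.817635°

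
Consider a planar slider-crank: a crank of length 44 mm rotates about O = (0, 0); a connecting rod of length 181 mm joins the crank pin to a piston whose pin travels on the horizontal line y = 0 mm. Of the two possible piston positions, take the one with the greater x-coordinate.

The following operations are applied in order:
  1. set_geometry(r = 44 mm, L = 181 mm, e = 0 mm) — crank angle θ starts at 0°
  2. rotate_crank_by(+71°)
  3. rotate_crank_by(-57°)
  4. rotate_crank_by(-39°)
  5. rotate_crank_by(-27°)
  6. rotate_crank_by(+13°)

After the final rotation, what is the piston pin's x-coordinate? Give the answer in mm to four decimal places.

set_geometry: r = 44 mm, L = 181 mm, e = 0 mm; θ ← 0°
rotate_crank_by(+71°): θ ← 0° +71° = 71°
rotate_crank_by(-57°): θ ← 71° -57° = 14°
rotate_crank_by(-39°): θ ← 14° -39° = -25°
rotate_crank_by(-27°): θ ← -25° -27° = -52°
rotate_crank_by(+13°): θ ← -52° +13° = -39°
crank pin P = (r cos θ, r sin θ) = (34.194422, -27.690097)
h = r sin θ − e = -27.690097 − 0 = -27.690097
x = r cos θ + √(L² − h²) = 34.194422 + √(32761.0 − 766.7415) = 34.194422 + 178.869390 = 213.063812

213.0638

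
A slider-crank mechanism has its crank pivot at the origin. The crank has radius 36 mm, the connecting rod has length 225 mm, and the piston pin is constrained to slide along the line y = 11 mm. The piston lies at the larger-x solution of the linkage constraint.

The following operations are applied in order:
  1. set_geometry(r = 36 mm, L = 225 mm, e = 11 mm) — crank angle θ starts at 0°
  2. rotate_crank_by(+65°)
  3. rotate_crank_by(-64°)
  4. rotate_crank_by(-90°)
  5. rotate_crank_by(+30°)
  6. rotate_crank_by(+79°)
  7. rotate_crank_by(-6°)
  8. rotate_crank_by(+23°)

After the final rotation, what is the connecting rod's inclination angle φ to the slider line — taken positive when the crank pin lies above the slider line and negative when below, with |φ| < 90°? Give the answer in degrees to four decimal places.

set_geometry: r = 36 mm, L = 225 mm, e = 11 mm; θ ← 0°
rotate_crank_by(+65°): θ ← 0° +65° = 65°
rotate_crank_by(-64°): θ ← 65° -64° = 1°
rotate_crank_by(-90°): θ ← 1° -90° = -89°
rotate_crank_by(+30°): θ ← -89° +30° = -59°
rotate_crank_by(+79°): θ ← -59° +79° = 20°
rotate_crank_by(-6°): θ ← 20° -6° = 14°
rotate_crank_by(+23°): θ ← 14° +23° = 37°
crank pin P = (r cos θ, r sin θ) = (28.750878, 21.665341)
h = r sin θ − e = 21.665341 − 11 = 10.665341
sin φ = h / L = 10.665341 / 225 = 0.04740151
φ = arcsin(0.04740151) = 2.716925°

2.7169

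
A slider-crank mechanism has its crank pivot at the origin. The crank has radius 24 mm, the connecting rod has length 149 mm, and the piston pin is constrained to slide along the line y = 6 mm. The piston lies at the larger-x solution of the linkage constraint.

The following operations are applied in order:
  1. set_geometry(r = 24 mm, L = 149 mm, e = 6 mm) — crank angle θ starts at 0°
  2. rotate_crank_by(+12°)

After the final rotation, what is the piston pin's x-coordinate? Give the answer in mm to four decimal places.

172.4721

set_geometry: r = 24 mm, L = 149 mm, e = 6 mm; θ ← 0°
rotate_crank_by(+12°): θ ← 0° +12° = 12°
crank pin P = (r cos θ, r sin θ) = (23.475542, 4.989881)
h = r sin θ − e = 4.989881 − 6 = -1.010119
x = r cos θ + √(L² − h²) = 23.475542 + √(22201.0 − 1.0203) = 23.475542 + 148.996576 = 172.472118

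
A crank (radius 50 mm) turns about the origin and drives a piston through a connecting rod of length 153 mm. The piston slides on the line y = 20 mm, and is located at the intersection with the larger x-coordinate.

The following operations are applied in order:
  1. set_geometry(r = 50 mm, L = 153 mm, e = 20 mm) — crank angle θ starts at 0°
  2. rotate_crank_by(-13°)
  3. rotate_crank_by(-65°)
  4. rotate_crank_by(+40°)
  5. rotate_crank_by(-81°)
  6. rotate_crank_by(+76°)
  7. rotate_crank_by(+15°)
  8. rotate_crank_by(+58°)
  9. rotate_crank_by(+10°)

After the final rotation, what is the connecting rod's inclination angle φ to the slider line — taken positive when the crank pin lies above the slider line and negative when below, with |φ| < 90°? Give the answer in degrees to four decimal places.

set_geometry: r = 50 mm, L = 153 mm, e = 20 mm; θ ← 0°
rotate_crank_by(-13°): θ ← 0° -13° = -13°
rotate_crank_by(-65°): θ ← -13° -65° = -78°
rotate_crank_by(+40°): θ ← -78° +40° = -38°
rotate_crank_by(-81°): θ ← -38° -81° = -119°
rotate_crank_by(+76°): θ ← -119° +76° = -43°
rotate_crank_by(+15°): θ ← -43° +15° = -28°
rotate_crank_by(+58°): θ ← -28° +58° = 30°
rotate_crank_by(+10°): θ ← 30° +10° = 40°
crank pin P = (r cos θ, r sin θ) = (38.302222, 32.139380)
h = r sin θ − e = 32.139380 − 20 = 12.139380
sin φ = h / L = 12.139380 / 153 = 0.07934236
φ = arcsin(0.07934236) = 4.550765°

4.5508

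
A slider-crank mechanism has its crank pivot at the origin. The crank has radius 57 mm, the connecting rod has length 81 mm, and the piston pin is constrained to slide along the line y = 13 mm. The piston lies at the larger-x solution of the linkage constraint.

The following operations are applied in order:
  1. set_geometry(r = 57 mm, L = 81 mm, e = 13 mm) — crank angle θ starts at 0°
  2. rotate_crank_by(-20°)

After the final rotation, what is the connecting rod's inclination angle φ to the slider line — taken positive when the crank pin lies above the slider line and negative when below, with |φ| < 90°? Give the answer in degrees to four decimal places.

-23.6516

set_geometry: r = 57 mm, L = 81 mm, e = 13 mm; θ ← 0°
rotate_crank_by(-20°): θ ← 0° -20° = -20°
crank pin P = (r cos θ, r sin θ) = (53.562479, -19.495148)
h = r sin θ − e = -19.495148 − 13 = -32.495148
sin φ = h / L = -32.495148 / 81 = -0.40117467
φ = arcsin(-0.40117467) = -23.651633°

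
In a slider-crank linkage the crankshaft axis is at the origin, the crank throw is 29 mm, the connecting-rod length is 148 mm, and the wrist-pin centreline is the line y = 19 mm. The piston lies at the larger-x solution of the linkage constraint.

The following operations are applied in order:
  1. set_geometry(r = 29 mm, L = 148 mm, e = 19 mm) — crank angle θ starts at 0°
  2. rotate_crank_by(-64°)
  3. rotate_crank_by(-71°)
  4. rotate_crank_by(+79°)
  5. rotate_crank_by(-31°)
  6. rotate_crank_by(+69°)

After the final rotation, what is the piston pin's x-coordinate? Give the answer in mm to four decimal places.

172.9153

set_geometry: r = 29 mm, L = 148 mm, e = 19 mm; θ ← 0°
rotate_crank_by(-64°): θ ← 0° -64° = -64°
rotate_crank_by(-71°): θ ← -64° -71° = -135°
rotate_crank_by(+79°): θ ← -135° +79° = -56°
rotate_crank_by(-31°): θ ← -56° -31° = -87°
rotate_crank_by(+69°): θ ← -87° +69° = -18°
crank pin P = (r cos θ, r sin θ) = (27.580639, -8.961493)
h = r sin θ − e = -8.961493 − 19 = -27.961493
x = r cos θ + √(L² − h²) = 27.580639 + √(21904.0 − 781.8451) = 27.580639 + 145.334631 = 172.915270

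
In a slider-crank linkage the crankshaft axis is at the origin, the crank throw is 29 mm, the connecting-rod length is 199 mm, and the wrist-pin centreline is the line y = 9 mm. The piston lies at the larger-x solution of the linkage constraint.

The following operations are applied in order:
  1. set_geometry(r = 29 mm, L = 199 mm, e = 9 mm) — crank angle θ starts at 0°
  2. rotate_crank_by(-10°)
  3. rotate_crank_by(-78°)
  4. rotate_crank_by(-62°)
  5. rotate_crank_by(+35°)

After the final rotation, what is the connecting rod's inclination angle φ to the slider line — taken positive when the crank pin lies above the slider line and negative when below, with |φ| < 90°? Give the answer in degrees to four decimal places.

set_geometry: r = 29 mm, L = 199 mm, e = 9 mm; θ ← 0°
rotate_crank_by(-10°): θ ← 0° -10° = -10°
rotate_crank_by(-78°): θ ← -10° -78° = -88°
rotate_crank_by(-62°): θ ← -88° -62° = -150°
rotate_crank_by(+35°): θ ← -150° +35° = -115°
crank pin P = (r cos θ, r sin θ) = (-12.255930, -26.282926)
h = r sin θ − e = -26.282926 − 9 = -35.282926
sin φ = h / L = -35.282926 / 199 = -0.17730113
φ = arcsin(-0.17730113) = -10.212598°

-10.2126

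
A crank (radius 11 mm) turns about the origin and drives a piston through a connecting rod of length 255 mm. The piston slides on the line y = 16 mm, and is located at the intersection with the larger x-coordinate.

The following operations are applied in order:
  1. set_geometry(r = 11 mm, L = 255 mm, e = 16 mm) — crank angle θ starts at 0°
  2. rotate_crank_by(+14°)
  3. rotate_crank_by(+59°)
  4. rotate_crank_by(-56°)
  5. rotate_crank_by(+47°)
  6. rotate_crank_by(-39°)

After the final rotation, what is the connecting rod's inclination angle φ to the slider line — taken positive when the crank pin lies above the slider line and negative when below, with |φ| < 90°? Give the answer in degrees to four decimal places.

-2.5513

set_geometry: r = 11 mm, L = 255 mm, e = 16 mm; θ ← 0°
rotate_crank_by(+14°): θ ← 0° +14° = 14°
rotate_crank_by(+59°): θ ← 14° +59° = 73°
rotate_crank_by(-56°): θ ← 73° -56° = 17°
rotate_crank_by(+47°): θ ← 17° +47° = 64°
rotate_crank_by(-39°): θ ← 64° -39° = 25°
crank pin P = (r cos θ, r sin θ) = (9.969386, 4.648801)
h = r sin θ − e = 4.648801 − 16 = -11.351199
sin φ = h / L = -11.351199 / 255 = -0.04451451
φ = arcsin(-0.04451451) = -2.551336°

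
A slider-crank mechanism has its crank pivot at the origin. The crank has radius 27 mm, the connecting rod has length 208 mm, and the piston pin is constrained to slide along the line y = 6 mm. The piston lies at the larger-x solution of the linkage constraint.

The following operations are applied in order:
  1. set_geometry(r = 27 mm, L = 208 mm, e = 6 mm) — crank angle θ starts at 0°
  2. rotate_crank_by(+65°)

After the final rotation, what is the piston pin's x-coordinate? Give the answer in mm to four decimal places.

218.5890

set_geometry: r = 27 mm, L = 208 mm, e = 6 mm; θ ← 0°
rotate_crank_by(+65°): θ ← 0° +65° = 65°
crank pin P = (r cos θ, r sin θ) = (11.410693, 24.470310)
h = r sin θ − e = 24.470310 − 6 = 18.470310
x = r cos θ + √(L² − h²) = 11.410693 + √(43264.0 − 341.1524) = 11.410693 + 207.178299 = 218.588992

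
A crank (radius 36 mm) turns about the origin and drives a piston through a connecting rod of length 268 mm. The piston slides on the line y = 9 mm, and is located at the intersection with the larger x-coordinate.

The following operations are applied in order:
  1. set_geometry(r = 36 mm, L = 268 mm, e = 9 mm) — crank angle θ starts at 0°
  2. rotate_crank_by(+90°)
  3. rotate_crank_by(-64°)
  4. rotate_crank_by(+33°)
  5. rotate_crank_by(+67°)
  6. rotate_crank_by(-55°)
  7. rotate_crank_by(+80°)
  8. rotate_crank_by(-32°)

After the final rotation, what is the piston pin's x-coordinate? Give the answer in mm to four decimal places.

set_geometry: r = 36 mm, L = 268 mm, e = 9 mm; θ ← 0°
rotate_crank_by(+90°): θ ← 0° +90° = 90°
rotate_crank_by(-64°): θ ← 90° -64° = 26°
rotate_crank_by(+33°): θ ← 26° +33° = 59°
rotate_crank_by(+67°): θ ← 59° +67° = 126°
rotate_crank_by(-55°): θ ← 126° -55° = 71°
rotate_crank_by(+80°): θ ← 71° +80° = 151°
rotate_crank_by(-32°): θ ← 151° -32° = 119°
crank pin P = (r cos θ, r sin θ) = (-17.453146, 31.486309)
h = r sin θ − e = 31.486309 − 9 = 22.486309
x = r cos θ + √(L² − h²) = -17.453146 + √(71824.0 − 505.6341) = -17.453146 + 267.054987 = 249.601840

249.6018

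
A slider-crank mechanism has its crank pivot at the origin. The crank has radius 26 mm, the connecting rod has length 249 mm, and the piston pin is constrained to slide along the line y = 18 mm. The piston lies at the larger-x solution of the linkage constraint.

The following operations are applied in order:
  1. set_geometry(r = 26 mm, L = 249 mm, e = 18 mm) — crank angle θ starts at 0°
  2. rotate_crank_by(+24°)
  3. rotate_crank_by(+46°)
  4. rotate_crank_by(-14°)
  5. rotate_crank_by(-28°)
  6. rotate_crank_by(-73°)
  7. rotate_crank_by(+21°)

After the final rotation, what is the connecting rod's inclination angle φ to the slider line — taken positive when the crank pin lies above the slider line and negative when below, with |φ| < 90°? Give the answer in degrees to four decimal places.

set_geometry: r = 26 mm, L = 249 mm, e = 18 mm; θ ← 0°
rotate_crank_by(+24°): θ ← 0° +24° = 24°
rotate_crank_by(+46°): θ ← 24° +46° = 70°
rotate_crank_by(-14°): θ ← 70° -14° = 56°
rotate_crank_by(-28°): θ ← 56° -28° = 28°
rotate_crank_by(-73°): θ ← 28° -73° = -45°
rotate_crank_by(+21°): θ ← -45° +21° = -24°
crank pin P = (r cos θ, r sin θ) = (23.752182, -10.575153)
h = r sin θ − e = -10.575153 − 18 = -28.575153
sin φ = h / L = -28.575153 / 249 = -0.11475965
φ = arcsin(-0.11475965) = -6.589762°

-6.5898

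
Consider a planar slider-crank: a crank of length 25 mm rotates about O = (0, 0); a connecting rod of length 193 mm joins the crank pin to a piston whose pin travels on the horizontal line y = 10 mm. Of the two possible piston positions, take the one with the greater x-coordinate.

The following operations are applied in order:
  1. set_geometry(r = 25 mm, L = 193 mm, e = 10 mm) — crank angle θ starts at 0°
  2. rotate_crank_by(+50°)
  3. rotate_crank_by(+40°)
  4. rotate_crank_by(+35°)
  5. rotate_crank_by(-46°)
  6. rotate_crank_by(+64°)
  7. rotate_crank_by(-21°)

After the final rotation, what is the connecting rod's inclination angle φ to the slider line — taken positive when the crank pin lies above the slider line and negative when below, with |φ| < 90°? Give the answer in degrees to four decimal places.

3.3272

set_geometry: r = 25 mm, L = 193 mm, e = 10 mm; θ ← 0°
rotate_crank_by(+50°): θ ← 0° +50° = 50°
rotate_crank_by(+40°): θ ← 50° +40° = 90°
rotate_crank_by(+35°): θ ← 90° +35° = 125°
rotate_crank_by(-46°): θ ← 125° -46° = 79°
rotate_crank_by(+64°): θ ← 79° +64° = 143°
rotate_crank_by(-21°): θ ← 143° -21° = 122°
crank pin P = (r cos θ, r sin θ) = (-13.247982, 21.201202)
h = r sin θ − e = 21.201202 − 10 = 11.201202
sin φ = h / L = 11.201202 / 193 = 0.05803732
φ = arcsin(0.05803732) = 3.327163°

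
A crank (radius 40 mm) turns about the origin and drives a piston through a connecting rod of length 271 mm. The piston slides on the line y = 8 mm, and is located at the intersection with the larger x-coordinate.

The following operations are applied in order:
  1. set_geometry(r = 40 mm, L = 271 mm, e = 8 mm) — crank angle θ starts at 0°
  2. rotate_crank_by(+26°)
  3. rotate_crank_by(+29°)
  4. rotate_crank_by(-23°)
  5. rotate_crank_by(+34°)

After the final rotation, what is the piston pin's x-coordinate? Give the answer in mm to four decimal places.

set_geometry: r = 40 mm, L = 271 mm, e = 8 mm; θ ← 0°
rotate_crank_by(+26°): θ ← 0° +26° = 26°
rotate_crank_by(+29°): θ ← 26° +29° = 55°
rotate_crank_by(-23°): θ ← 55° -23° = 32°
rotate_crank_by(+34°): θ ← 32° +34° = 66°
crank pin P = (r cos θ, r sin θ) = (16.269466, 36.541818)
h = r sin θ − e = 36.541818 − 8 = 28.541818
x = r cos θ + √(L² − h²) = 16.269466 + √(73441.0 − 814.6354) = 16.269466 + 269.492791 = 285.762257

285.7623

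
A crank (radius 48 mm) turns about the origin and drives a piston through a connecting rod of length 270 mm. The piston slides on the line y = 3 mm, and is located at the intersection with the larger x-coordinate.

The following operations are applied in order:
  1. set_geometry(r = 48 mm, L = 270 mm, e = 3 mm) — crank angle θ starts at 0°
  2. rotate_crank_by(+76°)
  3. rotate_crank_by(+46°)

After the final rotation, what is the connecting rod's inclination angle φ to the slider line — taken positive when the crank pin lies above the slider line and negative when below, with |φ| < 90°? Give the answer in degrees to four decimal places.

set_geometry: r = 48 mm, L = 270 mm, e = 3 mm; θ ← 0°
rotate_crank_by(+76°): θ ← 0° +76° = 76°
rotate_crank_by(+46°): θ ← 76° +46° = 122°
crank pin P = (r cos θ, r sin θ) = (-25.436125, 40.706309)
h = r sin θ − e = 40.706309 − 3 = 37.706309
sin φ = h / L = 37.706309 / 270 = 0.13965299
φ = arcsin(0.13965299) = 8.027767°

8.0278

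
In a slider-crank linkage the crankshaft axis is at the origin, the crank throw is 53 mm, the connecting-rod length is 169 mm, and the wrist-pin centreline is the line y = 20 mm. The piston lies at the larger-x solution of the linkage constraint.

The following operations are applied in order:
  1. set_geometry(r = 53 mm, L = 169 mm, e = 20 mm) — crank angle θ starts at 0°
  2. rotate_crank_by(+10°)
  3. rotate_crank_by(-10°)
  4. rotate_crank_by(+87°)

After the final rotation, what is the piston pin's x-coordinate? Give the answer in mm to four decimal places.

168.5350

set_geometry: r = 53 mm, L = 169 mm, e = 20 mm; θ ← 0°
rotate_crank_by(+10°): θ ← 0° +10° = 10°
rotate_crank_by(-10°): θ ← 10° -10° = 0°
rotate_crank_by(+87°): θ ← 0° +87° = 87°
crank pin P = (r cos θ, r sin θ) = (2.773806, 52.927365)
h = r sin θ − e = 52.927365 − 20 = 32.927365
x = r cos θ + √(L² − h²) = 2.773806 + √(28561.0 − 1084.2114) = 2.773806 + 165.761240 = 168.535045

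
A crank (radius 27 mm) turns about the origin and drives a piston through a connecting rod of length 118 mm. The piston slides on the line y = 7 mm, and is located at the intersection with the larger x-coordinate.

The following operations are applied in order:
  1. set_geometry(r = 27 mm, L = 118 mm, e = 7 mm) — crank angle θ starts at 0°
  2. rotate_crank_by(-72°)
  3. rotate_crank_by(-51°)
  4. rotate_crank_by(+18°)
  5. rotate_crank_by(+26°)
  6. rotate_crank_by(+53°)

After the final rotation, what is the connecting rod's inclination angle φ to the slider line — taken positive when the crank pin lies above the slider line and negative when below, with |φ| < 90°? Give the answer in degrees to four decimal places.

-9.1853

set_geometry: r = 27 mm, L = 118 mm, e = 7 mm; θ ← 0°
rotate_crank_by(-72°): θ ← 0° -72° = -72°
rotate_crank_by(-51°): θ ← -72° -51° = -123°
rotate_crank_by(+18°): θ ← -123° +18° = -105°
rotate_crank_by(+26°): θ ← -105° +26° = -79°
rotate_crank_by(+53°): θ ← -79° +53° = -26°
crank pin P = (r cos θ, r sin θ) = (24.267439, -11.836021)
h = r sin θ − e = -11.836021 − 7 = -18.836021
sin φ = h / L = -18.836021 / 118 = -0.15962730
φ = arcsin(-0.15962730) = -9.185264°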